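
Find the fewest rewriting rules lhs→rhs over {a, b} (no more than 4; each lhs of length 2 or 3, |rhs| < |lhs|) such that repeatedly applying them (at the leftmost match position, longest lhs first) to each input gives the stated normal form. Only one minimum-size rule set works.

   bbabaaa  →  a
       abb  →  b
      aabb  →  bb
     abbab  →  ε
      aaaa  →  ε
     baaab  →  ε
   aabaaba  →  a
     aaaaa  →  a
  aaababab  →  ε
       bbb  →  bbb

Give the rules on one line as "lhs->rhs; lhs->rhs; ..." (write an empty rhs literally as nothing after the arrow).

aa->; ab->; ba->a

  | bbabaaa => babaaa => abaaa => aaa => a
  | abb => b
  | aabb => bb
  | abbab => bab => ab => ε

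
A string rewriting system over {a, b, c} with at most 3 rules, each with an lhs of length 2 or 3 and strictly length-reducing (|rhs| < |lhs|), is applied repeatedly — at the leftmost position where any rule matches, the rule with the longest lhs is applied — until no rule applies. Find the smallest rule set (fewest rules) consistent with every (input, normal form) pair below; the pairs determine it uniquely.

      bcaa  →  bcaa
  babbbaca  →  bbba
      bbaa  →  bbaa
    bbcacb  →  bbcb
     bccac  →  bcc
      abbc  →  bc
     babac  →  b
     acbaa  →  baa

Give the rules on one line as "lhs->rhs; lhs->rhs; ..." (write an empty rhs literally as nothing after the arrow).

  | bcaa
  | babbbaca => bbbaca => bbba
  | bbaa
  | bbcacb => bbcb

ab->; ac->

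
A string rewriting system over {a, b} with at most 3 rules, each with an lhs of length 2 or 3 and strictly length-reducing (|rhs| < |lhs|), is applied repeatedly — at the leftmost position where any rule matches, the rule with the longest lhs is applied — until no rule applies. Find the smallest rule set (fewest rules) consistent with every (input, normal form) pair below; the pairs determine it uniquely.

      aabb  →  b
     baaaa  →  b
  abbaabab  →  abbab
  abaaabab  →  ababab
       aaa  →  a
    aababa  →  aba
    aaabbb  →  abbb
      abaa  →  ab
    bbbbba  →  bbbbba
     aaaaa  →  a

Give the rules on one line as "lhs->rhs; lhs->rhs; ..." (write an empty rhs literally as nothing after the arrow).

  | aabb => b
  | baaaa => baa => b
  | abbaabab => abbab
  | abaaabab => ababab

aa->; aab->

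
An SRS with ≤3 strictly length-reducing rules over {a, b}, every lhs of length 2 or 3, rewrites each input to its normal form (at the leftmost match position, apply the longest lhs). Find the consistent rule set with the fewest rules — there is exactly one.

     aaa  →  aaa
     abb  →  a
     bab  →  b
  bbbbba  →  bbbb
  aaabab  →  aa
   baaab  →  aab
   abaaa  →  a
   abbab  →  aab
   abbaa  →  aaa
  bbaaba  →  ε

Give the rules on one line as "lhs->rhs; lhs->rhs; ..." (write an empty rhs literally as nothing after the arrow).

  | aaa
  | abb => a
  | bab => b
  | bbbbba => bbbb

aba->b; abb->a; ba->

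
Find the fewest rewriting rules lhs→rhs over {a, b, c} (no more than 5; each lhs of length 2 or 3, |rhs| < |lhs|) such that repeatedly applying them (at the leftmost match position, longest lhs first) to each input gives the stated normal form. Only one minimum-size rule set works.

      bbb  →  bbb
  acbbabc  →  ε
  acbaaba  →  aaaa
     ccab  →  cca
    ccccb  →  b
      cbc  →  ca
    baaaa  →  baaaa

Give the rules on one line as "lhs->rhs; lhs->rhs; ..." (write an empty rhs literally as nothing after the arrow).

  | bbb
  | acbbabc => abbabc => ababc => aabc => aac => ε
  | acbaaba => abaaba => aaaba => aaaa
  | ccab => cca

aac->; ab->a; cb->b; cbc->ca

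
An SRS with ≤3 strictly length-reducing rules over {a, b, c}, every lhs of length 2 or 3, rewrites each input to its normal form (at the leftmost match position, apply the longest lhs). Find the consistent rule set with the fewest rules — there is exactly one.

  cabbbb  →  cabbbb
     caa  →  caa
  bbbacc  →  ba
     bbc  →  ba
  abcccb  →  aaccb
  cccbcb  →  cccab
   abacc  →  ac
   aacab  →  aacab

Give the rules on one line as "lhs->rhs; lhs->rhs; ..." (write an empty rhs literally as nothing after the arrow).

  | cabbbb
  | caa
  | bbbacc => bbc => ba
  | bbc => ba

bac->; bc->a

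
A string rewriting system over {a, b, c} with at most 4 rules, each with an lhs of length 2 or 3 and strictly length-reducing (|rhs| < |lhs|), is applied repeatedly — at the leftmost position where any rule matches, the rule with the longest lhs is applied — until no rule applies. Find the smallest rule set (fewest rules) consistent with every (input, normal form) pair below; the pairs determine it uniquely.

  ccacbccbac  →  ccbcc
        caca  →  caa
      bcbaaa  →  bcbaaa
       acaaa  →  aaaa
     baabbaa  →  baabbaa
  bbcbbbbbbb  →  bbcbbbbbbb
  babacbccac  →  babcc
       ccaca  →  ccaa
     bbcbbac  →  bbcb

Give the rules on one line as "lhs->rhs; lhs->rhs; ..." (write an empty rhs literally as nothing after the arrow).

  | ccacbccbac => ccbccbac => ccbcc
  | caca => caa
  | bcbaaa
  | acaaa => aaaa

ac->; aca->aa; bac->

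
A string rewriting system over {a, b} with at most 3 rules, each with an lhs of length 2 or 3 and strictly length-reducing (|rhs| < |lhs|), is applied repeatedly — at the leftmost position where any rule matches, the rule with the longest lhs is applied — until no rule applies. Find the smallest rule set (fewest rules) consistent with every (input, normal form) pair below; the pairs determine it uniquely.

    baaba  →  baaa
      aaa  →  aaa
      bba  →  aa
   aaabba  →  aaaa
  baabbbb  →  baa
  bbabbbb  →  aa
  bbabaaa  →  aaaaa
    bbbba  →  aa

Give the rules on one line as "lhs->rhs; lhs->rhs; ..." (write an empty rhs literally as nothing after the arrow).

  | baaba => baaa
  | aaa
  | bba => aa
  | aaabba => aaaba => aaaa

ab->a; bb->a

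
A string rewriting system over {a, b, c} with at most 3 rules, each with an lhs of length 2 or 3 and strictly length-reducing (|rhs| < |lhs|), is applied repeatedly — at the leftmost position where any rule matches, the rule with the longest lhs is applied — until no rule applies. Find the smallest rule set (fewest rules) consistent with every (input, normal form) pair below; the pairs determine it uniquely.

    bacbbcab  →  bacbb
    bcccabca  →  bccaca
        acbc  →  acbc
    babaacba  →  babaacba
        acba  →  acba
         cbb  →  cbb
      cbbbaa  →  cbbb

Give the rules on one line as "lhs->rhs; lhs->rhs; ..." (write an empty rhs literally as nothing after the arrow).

bba->bb; cab->a

  | bacbbcab => bacbba => bacbb
  | bcccabca => bccaca
  | acbc
  | babaacba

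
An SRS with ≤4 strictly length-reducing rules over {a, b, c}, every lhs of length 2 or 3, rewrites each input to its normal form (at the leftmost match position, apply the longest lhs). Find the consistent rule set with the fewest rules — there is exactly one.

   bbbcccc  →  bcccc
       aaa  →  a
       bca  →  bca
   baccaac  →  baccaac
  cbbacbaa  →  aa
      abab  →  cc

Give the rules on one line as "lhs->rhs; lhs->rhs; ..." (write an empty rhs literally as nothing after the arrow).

aaa->a; ab->c; bb->; cac->b

  | bbbcccc => bcccc
  | aaa => a
  | bca
  | baccaac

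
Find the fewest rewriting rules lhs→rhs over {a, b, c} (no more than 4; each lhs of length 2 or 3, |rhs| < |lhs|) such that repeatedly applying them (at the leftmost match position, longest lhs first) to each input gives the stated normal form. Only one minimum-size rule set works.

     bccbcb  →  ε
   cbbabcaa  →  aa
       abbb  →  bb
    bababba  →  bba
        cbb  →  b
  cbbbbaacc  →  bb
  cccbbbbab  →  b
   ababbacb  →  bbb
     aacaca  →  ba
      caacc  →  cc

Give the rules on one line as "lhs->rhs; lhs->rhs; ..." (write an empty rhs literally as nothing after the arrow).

  | bccbcb => cbcb => cb => ε
  | cbbabcaa => babcaa => bcaa => aa
  | abbb => bb
  | bababba => babba => bba

ab->; ac->b; bc->; cb->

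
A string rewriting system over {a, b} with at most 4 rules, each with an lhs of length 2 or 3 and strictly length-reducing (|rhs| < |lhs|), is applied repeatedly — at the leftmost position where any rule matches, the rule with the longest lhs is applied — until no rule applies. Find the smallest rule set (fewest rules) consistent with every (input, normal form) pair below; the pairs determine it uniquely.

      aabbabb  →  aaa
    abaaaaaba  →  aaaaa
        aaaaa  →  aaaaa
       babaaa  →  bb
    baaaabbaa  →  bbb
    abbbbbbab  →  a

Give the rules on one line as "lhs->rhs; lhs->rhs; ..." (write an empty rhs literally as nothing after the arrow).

ab->; abb->a; ba->b

  | aabbabb => aaabb => aaa
  | abaaaaaba => aaaaaba => aaaaa
  | aaaaa
  | babaaa => bbaaa => bbaa => bba => bb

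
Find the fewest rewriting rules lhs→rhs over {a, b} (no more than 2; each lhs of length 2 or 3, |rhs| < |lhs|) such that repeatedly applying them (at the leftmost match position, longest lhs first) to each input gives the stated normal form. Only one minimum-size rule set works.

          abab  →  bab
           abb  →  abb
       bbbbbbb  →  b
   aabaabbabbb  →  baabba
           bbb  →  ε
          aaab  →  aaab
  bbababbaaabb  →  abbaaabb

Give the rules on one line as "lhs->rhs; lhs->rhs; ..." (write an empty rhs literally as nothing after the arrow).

  | abab => bab
  | abb
  | bbbbbbb => bbbb => b
  | aabaabbabbb => abaabbabbb => baabbabbb => baabba

aba->ba; bbb->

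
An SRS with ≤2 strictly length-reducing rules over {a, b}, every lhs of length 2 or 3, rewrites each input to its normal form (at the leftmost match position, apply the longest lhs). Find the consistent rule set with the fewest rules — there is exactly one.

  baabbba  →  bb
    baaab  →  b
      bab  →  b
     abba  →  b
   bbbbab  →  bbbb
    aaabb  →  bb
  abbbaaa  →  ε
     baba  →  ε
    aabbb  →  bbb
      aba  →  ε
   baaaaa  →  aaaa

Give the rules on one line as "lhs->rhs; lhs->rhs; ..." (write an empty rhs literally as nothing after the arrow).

  | baabbba => abbba => bbba => bb
  | baaab => aab => ab => b
  | bab => b
  | abba => bba => b

ab->b; ba->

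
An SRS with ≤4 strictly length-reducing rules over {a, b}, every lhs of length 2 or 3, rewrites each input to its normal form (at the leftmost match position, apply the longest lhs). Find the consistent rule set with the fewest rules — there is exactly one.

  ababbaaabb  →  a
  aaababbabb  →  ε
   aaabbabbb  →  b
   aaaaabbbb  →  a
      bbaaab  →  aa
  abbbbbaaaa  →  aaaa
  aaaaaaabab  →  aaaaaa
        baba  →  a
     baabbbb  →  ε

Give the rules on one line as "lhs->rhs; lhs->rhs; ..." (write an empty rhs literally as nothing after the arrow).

ab->; ba->a; bb->

  | ababbaaabb => abbaaabb => baaabb => aaabb => aab => a
  | aaababbabb => aaabbabb => aababb => aabb => ab => ε
  | aaabbabbb => aababbb => aabbb => abb => b
  | aaaaabbbb => aaaabbb => aaabb => aab => a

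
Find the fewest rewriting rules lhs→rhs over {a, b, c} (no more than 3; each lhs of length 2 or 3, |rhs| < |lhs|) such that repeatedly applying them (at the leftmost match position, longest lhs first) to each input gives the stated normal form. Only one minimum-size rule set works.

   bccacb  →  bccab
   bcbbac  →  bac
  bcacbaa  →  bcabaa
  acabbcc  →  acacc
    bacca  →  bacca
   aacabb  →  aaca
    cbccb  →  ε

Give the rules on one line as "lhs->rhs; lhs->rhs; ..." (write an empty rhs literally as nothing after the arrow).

bb->; cb->b

  | bccacb => bccab
  | bcbbac => bbbac => bac
  | bcacbaa => bcabaa
  | acabbcc => acacc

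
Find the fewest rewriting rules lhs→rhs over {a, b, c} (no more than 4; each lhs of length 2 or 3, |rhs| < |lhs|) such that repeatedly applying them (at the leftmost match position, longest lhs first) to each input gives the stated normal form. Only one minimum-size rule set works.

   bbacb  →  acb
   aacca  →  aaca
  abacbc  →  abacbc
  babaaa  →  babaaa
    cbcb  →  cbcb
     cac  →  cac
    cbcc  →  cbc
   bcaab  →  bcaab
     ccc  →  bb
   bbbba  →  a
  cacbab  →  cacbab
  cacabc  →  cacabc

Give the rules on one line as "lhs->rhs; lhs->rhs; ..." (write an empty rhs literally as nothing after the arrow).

bba->a; cc->c; ccc->bb

  | bbacb => acb
  | aacca => aaca
  | abacbc
  | babaaa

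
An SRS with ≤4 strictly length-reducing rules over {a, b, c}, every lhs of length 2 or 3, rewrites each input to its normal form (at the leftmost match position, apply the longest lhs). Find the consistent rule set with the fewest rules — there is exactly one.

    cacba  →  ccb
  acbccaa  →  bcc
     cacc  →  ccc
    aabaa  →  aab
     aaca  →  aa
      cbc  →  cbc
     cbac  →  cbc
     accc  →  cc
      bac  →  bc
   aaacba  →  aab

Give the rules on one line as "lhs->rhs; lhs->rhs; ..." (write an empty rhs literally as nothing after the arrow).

ac->; ba->b; ca->c

  | cacba => ccba => ccb
  | acbccaa => bccaa => bcca => bcc
  | cacc => ccc
  | aabaa => aaba => aab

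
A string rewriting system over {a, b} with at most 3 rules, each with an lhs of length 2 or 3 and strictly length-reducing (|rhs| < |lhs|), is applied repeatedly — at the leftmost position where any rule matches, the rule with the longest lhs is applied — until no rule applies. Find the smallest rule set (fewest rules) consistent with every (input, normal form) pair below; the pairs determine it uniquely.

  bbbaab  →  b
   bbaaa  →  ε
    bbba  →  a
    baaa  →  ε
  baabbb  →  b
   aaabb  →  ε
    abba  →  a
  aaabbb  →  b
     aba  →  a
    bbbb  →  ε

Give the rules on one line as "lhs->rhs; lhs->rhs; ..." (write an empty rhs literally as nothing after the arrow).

aa->; ba->; bb->a

  | bbbaab => abaab => aab => b
  | bbaaa => aaaa => aa => ε
  | bbba => aba => a
  | baaa => aa => ε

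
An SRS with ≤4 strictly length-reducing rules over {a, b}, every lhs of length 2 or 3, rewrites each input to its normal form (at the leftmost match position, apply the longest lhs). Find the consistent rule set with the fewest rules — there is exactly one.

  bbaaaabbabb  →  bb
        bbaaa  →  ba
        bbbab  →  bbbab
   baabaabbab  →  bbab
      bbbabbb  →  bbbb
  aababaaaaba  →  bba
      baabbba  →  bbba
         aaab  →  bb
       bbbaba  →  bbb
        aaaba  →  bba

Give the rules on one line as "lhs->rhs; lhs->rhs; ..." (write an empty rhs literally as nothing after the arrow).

  | bbaaaabbabb => baabbabb => bbabb => bb
  | bbaaa => ba
  | bbbab
  | baabaabbab => baabbab => bbab

aaa->b; aba->; abb->; baa->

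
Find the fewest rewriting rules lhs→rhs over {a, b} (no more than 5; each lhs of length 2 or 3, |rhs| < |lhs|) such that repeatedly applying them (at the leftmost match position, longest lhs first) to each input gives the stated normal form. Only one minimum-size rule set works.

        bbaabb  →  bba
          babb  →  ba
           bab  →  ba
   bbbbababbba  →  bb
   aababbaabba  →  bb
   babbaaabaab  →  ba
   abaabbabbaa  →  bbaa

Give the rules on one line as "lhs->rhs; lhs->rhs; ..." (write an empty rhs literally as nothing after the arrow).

aab->ab; ab->a; aba->; bbb->ba

  | bbaabb => bbabb => bbab => bba
  | babb => bab => ba
  | bab => ba
  | bbbbababbba => babababbba => bbabbba => bbabba => bbaba => bb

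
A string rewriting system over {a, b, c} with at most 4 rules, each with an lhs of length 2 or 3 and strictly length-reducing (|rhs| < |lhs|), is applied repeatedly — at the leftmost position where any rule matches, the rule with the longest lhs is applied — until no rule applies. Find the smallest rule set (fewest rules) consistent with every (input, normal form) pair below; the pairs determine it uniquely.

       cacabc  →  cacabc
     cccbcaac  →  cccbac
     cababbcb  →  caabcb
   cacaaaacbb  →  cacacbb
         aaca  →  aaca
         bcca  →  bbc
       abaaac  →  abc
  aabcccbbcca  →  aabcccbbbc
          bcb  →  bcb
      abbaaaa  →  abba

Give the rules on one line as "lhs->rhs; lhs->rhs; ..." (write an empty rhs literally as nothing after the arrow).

aaa->; bab->a; bca->b; cca->bc

  | cacabc
  | cccbcaac => cccbac
  | cababbcb => caabcb
  | cacaaaacbb => cacacbb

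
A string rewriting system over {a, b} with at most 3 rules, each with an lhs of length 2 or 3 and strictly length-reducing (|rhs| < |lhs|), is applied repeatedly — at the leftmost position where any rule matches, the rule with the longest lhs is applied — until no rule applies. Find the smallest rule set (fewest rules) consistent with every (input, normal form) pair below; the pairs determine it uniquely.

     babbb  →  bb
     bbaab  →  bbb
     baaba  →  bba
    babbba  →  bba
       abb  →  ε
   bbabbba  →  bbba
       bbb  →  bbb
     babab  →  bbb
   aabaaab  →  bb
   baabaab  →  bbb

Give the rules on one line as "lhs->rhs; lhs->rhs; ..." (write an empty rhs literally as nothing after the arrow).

  | babbb => bb
  | bbaab => bbab => bbb
  | baaba => baba => bba
  | babbba => bba

ab->b; abb->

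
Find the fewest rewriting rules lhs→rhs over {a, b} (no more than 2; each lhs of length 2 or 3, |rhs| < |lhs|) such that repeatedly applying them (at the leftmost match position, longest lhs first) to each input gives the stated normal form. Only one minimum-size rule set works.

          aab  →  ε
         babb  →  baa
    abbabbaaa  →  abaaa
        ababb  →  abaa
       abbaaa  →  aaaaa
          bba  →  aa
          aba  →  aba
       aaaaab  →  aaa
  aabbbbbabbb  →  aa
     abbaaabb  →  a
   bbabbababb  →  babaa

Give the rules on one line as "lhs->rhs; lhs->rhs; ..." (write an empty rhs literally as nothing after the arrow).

aab->; bb->a

  | aab => ε
  | babb => baa
  | abbabbaaa => aaabbaaa => abaaa
  | ababb => abaa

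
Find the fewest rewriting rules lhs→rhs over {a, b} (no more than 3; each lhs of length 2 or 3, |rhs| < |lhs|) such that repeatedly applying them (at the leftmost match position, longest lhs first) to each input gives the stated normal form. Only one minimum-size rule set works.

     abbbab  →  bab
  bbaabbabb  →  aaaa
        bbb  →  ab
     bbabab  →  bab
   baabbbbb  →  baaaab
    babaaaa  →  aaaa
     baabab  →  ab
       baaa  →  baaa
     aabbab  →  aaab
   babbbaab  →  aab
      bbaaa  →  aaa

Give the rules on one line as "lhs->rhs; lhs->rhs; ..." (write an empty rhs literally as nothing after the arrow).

aba->ba; bb->a; bba->a

  | abbbab => aabab => abab => bab
  | bbaabbabb => aabbabb => aaabb => aaaa
  | bbb => ab
  | bbabab => abab => bab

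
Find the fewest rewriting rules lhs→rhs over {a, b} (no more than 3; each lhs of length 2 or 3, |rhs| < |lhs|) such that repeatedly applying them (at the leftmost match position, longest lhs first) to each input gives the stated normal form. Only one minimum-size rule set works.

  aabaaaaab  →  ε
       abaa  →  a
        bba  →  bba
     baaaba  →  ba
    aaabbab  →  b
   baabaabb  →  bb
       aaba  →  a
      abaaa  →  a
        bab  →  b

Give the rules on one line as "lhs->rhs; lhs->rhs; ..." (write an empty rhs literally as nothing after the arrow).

  | aabaaaaab => abaaaaab => aaaaab => aaaab => aaab => aab => ab => ε
  | abaa => aa => a
  | bba
  | baaaba => baaba => baba => ba

aa->a; ab->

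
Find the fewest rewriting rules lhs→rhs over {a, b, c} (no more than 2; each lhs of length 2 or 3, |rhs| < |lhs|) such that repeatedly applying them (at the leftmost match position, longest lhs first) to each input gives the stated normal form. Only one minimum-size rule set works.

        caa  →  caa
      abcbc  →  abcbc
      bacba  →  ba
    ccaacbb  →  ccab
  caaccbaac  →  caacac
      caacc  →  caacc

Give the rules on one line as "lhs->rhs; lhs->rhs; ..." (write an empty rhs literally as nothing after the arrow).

  | caa
  | abcbc
  | bacba => ba
  | ccaacbb => ccab

acb->; cba->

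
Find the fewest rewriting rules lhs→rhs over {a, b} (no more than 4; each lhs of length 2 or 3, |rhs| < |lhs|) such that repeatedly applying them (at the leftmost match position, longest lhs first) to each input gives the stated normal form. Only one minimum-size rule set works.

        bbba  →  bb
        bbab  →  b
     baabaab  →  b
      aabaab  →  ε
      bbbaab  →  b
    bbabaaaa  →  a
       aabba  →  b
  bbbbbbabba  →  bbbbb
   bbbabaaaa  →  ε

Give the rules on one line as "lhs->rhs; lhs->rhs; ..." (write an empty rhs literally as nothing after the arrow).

  | bbba => bb
  | bbab => b
  | baabaab => abaab => aab => b
  | aabaab => baab => ab => ε

aa->; ab->; ba->; bab->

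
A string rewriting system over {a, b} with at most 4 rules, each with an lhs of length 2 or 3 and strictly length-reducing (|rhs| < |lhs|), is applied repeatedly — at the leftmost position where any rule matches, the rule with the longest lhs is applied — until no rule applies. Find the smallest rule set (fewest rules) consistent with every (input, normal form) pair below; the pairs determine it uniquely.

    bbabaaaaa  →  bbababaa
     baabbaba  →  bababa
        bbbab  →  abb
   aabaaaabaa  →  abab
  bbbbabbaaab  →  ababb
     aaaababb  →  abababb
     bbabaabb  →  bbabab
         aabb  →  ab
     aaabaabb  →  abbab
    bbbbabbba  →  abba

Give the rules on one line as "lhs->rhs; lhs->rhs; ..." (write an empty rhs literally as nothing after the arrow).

  | bbabaaaaa => bbababaa
  | baabbaba => bababa
  | bbbab => aaab => abb
  | aabaaaabaa => aaaaabaa => abaabaa => abaaa => abab

aaa->ab; aab->a; bbb->aa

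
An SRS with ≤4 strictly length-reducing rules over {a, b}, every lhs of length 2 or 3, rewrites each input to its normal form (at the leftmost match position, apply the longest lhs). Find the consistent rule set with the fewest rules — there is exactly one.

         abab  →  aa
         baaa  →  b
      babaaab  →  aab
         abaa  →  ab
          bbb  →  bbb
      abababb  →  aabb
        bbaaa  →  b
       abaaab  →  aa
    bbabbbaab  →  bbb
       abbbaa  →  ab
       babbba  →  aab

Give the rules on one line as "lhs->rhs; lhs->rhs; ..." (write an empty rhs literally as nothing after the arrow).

aaa->aa; ba->b; bab->aa; bba->b

  | abab => aaa => aa
  | baaa => baa => ba => b
  | babaaab => aaaaab => aaaab => aaab => aab
  | abaa => aba => ab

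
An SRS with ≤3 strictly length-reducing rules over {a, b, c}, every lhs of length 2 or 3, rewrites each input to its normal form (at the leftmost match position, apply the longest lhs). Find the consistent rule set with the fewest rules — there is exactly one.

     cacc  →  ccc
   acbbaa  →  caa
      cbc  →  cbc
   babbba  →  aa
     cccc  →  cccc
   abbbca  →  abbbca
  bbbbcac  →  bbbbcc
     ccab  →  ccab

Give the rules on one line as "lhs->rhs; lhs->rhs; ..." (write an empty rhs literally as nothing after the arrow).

  | cacc => ccc
  | acbbaa => cbbaa => cbaa => caa
  | cbc
  | babbba => abbba => abba => aba => aa

ac->c; ba->a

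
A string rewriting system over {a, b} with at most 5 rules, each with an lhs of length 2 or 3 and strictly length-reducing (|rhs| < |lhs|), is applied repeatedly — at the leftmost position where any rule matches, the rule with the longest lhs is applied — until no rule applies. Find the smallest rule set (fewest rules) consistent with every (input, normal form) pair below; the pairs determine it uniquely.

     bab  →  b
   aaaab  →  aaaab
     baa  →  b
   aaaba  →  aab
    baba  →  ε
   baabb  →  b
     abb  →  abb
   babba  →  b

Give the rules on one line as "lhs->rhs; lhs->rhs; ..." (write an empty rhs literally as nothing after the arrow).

  | bab => b
  | aaaab
  | baa => b
  | aaaba => aab

aba->b; ba->; baa->b; bbb->b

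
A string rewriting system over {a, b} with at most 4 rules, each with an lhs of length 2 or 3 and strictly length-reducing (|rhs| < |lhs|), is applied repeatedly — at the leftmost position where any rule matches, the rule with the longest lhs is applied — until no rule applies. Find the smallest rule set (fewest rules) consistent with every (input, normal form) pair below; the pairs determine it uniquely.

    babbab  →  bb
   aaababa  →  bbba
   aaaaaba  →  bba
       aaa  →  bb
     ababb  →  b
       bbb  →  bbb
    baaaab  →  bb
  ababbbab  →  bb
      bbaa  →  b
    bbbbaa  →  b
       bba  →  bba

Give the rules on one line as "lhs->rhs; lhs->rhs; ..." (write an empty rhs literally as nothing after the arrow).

  | babbab => bbab => bb
  | aaababa => bbbaba => bbba
  | aaaaaba => bbaaba => baaba => aaba => bba
  | aaa => bb

aa->b; aaa->bb; ab->; baa->aa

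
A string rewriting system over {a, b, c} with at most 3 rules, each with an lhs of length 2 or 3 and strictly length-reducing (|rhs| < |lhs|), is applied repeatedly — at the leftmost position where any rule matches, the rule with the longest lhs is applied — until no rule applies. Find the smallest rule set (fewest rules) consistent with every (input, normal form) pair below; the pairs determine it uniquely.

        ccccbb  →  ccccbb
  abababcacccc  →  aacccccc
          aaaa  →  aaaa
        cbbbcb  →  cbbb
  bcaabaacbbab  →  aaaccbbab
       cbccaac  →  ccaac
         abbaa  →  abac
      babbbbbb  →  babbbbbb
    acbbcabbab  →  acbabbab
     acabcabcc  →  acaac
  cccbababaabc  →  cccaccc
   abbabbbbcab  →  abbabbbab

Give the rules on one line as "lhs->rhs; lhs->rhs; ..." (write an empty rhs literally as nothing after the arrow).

baa->ac; bc->

  | ccccbb
  | abababcacccc => ababaacccc => abaaccccc => aacccccc
  | aaaa
  | cbbbcb => cbbb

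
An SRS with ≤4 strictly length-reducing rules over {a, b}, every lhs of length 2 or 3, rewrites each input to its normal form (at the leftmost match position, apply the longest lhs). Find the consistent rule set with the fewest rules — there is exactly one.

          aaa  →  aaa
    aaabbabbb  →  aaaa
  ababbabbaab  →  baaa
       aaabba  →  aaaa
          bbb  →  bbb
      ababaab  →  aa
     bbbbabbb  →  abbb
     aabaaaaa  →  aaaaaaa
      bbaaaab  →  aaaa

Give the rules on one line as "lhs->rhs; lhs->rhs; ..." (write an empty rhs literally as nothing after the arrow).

  | aaa
  | aaabbabbb => aaababbb => aaaabbb => aaaabb => aaaab => aaaa
  | ababbabbaab => bbbabbaab => babbaab => baaab => baaa
  | aaabba => aaaba => aaaa

aab->aa; aba->b; bba->a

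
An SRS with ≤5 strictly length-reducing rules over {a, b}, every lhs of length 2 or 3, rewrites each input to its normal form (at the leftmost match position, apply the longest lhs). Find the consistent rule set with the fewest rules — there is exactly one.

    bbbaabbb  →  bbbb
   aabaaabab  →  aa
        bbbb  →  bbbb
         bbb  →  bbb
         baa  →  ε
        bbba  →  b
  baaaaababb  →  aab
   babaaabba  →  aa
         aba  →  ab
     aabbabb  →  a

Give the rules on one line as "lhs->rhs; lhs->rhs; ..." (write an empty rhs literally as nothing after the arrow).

  | bbbaabbb => babbb => bbbb
  | aabaaabab => aaabab => aaabb => aa
  | bbbb
  | bbb

abb->; ba->b; baa->; bba->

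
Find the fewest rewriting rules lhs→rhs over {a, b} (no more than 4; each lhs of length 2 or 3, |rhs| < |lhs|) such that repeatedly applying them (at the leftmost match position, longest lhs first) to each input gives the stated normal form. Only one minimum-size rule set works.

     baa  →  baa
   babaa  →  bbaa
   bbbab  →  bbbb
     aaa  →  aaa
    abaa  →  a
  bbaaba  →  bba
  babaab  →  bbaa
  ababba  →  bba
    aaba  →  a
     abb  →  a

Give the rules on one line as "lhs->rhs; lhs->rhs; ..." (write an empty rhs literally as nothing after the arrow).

ab->a; aba->; bab->bb

  | baa
  | babaa => bbaa
  | bbbab => bbbb
  | aaa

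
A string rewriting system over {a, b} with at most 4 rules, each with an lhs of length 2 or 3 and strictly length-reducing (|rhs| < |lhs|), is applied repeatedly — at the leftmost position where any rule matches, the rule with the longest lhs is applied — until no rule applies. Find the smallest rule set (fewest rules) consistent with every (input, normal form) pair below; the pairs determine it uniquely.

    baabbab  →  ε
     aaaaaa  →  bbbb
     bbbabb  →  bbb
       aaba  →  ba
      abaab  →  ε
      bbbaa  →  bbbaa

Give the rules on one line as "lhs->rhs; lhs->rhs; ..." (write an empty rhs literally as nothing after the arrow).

aaa->bb; ab->b; bab->

  | baabbab => babbab => bab => ε
  | aaaaaa => bbaaa => bbbb
  | bbbabb => bbb
  | aaba => aba => ba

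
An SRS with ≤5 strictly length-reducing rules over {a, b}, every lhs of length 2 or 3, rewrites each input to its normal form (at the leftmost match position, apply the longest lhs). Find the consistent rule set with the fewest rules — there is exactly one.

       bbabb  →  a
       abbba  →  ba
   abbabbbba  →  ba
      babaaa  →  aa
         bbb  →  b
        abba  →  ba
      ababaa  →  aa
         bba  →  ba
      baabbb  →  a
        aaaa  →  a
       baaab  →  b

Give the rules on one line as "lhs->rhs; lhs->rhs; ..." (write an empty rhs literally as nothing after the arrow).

  | bbabb => babb => aab => a
  | abbba => bba => ba
  | abbabbbba => babbbba => aabbba => abba => ba
  | babaaa => aaaaa => aa

aaa->; ab->; bab->aa; bb->b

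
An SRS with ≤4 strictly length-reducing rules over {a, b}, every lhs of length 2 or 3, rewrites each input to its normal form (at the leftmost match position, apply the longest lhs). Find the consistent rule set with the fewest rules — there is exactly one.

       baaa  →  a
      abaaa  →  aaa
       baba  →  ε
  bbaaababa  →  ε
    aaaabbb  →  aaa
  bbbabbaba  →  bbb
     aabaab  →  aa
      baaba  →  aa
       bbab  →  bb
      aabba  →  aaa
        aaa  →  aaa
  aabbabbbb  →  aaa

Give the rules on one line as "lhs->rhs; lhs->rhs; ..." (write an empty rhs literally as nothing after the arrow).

  | baaa => aba => a
  | abaaa => aaa
  | baba => ba => ε
  | bbaaababa => babababa => bababa => baba => ba => ε

ab->; abb->a; ba->; baa->ab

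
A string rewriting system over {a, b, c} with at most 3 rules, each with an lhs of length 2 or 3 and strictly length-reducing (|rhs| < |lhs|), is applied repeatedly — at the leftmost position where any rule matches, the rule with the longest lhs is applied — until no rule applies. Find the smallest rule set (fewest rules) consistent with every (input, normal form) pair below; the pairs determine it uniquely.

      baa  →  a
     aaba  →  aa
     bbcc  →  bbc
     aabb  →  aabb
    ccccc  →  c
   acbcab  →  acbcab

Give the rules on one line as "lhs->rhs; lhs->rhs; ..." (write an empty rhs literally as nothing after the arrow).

  | baa => a
  | aaba => aa
  | bbcc => bbc
  | aabb

ba->; cc->c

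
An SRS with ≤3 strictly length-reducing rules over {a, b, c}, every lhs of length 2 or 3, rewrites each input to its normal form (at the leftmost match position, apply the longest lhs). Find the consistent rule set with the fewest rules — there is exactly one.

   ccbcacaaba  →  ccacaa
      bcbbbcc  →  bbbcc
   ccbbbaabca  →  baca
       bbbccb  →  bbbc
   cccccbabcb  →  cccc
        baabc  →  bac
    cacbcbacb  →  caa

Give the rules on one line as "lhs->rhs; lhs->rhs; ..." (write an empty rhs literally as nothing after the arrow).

ab->; cb->

  | ccbcacaaba => ccacaaba => ccacaa
  | bcbbbcc => bbbcc
  | ccbbbaabca => cbbaabca => baabca => baca
  | bbbccb => bbbc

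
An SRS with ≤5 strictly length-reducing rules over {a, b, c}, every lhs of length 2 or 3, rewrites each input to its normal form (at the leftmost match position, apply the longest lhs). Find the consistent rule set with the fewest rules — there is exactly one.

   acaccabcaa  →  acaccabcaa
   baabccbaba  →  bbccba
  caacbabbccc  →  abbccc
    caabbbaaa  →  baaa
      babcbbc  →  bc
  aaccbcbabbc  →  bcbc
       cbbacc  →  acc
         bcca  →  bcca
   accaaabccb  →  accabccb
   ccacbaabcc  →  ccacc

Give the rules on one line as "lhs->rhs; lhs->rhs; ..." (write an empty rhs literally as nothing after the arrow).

aab->b; aac->b; bab->b; cbb->

  | acaccabcaa
  | baabccbaba => bbccbaba => bbccba
  | caacbabbccc => cbbabbccc => abbccc
  | caabbbaaa => cbbbaaa => baaa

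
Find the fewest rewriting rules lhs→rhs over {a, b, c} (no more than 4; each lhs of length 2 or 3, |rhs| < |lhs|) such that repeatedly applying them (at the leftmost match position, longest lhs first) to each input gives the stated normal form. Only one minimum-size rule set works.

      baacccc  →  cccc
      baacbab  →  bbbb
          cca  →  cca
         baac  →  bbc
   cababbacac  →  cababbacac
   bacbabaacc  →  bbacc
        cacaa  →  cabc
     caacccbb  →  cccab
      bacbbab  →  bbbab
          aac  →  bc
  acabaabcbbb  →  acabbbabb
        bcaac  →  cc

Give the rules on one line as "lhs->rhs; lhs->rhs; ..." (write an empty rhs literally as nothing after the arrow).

aa->b; bcc->cc; caa->bc; cb->a

  | baacccc => bbcccc => bcccc => cccc
  | baacbab => bbcbab => bbaab => bbbb
  | cca
  | baac => bbc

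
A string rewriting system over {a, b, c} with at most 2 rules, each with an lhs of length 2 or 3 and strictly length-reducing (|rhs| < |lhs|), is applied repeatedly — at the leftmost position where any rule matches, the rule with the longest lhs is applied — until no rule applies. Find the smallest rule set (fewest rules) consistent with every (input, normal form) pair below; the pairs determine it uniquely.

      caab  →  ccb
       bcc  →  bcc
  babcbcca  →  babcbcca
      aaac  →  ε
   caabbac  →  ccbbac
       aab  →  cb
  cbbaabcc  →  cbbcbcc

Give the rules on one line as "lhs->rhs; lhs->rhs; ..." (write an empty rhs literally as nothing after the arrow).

aa->c; cac->

  | caab => ccb
  | bcc
  | babcbcca
  | aaac => cac => ε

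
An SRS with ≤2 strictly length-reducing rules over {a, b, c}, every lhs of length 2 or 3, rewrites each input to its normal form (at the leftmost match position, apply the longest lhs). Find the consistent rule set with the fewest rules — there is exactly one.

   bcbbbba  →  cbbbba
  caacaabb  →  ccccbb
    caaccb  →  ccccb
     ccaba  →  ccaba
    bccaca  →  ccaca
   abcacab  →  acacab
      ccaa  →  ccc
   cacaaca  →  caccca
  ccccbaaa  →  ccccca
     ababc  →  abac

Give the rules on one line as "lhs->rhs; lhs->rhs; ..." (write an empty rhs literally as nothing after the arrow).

  | bcbbbba => cbbbba
  | caacaabb => cccaabb => ccccbb
  | caaccb => ccccb
  | ccaba

aa->c; bc->c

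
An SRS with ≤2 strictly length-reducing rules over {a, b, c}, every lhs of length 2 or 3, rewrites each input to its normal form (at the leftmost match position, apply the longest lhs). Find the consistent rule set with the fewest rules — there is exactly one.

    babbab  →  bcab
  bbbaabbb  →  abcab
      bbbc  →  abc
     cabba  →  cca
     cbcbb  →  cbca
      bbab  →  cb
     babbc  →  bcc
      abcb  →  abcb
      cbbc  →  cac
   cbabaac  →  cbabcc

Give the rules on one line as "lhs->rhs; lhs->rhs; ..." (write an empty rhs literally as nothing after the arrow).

aa->c; bb->a

  | babbab => baaab => bcab
  | bbbaabbb => abaabbb => abcbbb => abcab
  | bbbc => abc
  | cabba => caaa => cca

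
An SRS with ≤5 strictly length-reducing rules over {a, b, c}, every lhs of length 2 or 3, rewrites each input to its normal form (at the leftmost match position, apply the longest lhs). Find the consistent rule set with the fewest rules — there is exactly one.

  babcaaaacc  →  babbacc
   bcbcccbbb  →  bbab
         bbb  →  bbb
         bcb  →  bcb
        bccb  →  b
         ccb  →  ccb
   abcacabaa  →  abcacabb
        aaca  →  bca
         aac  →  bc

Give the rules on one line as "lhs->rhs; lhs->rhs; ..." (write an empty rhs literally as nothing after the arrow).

  | babcaaaacc => babcbaacc => babcbbcc => babbacc
  | bcbcccbbb => bbcccbbb => bcbbb => bbab
  | bbb
  | bcb

aa->b; bcc->; cbb->ba; cbc->bc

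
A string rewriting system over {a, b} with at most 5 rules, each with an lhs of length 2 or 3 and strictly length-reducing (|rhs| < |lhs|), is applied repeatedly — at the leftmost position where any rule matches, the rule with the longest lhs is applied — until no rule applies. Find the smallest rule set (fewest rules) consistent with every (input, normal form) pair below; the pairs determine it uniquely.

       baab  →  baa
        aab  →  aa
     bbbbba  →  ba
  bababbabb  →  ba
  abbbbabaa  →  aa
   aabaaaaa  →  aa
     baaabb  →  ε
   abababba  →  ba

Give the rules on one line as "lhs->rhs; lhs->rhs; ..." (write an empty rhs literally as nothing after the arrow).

aaa->b; ab->a; aba->ba; bb->

  | baab => baa
  | aab => aa
  | bbbbba => bbba => ba
  | bababbabb => bbabbabb => abbabb => ababb => babb => bab => ba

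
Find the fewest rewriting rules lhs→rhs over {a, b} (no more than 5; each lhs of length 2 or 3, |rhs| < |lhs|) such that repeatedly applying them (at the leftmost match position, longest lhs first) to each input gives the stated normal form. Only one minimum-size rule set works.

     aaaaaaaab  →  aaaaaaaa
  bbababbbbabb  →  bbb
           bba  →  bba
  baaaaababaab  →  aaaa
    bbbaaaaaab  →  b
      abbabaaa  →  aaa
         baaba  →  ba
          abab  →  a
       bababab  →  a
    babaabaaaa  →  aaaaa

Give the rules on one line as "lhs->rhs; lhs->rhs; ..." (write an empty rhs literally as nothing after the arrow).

ab->a; aba->a; baa->; bab->

  | aaaaaaaab => aaaaaaaa
  | bbababbbbabb => babbbbabb => bbbabb => bbb
  | bba
  | baaaaababaab => aaababaab => aaabaab => aaaab => aaaa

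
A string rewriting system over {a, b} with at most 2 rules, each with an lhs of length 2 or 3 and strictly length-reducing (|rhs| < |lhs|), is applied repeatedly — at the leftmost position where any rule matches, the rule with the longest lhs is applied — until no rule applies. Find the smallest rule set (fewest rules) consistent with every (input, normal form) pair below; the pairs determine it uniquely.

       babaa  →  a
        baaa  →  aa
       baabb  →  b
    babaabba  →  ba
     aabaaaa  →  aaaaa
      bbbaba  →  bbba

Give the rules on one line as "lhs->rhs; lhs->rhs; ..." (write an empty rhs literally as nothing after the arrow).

  | babaa => baa => a
  | baaa => aa
  | baabb => abb => b
  | babaabba => baabba => abba => ba

ab->; baa->a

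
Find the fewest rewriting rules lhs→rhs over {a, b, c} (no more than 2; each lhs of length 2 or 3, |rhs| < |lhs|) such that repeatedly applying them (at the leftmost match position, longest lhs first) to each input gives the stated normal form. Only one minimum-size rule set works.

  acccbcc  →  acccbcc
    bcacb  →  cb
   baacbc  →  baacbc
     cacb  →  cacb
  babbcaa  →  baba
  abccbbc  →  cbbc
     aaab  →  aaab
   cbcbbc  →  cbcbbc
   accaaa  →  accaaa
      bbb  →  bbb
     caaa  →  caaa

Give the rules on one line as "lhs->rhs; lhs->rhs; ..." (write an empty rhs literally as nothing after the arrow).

abc->; bca->

  | acccbcc
  | bcacb => cb
  | baacbc
  | cacb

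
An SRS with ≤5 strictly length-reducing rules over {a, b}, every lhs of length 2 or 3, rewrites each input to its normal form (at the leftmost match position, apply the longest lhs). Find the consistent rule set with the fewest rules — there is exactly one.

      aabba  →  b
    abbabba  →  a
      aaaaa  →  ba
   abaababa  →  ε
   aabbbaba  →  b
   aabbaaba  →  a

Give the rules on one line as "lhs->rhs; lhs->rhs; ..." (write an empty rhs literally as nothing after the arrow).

aa->b; baa->ba; bab->; bba->

  | aabba => bbba => b
  | abbabba => abba => a
  | aaaaa => baaa => baa => ba
  | abaababa => abababa => aaba => bba => ε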